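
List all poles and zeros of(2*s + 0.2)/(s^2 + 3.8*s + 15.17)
Set denominator = 0: s^2 + 3.8*s + 15.17 = 0 → Poles: -1.9 + 3.4j, -1.9 - 3.4j
Set numerator = 0: 2*s + 0.2 = 0 → Zeros: -0.1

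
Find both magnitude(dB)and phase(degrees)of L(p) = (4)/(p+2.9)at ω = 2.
Substitute p = j*2: L(j2) = 0.93473 - 0.644641j.
|L| = 20*log₁₀(sqrt(Re²+Im²)) = 1.10 dB.
∠L = atan2(Im, Re) = -34.59°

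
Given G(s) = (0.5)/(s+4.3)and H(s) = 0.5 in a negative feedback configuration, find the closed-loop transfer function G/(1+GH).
Closed-loop T = G/(1+GH).
Numerator: G_num * H_den = 0.5.
Denominator: G_den * H_den + G_num * H_num = (s + 4.3) + (0.25) = s + 4.55.
T(s) = (0.5)/(s + 4.55)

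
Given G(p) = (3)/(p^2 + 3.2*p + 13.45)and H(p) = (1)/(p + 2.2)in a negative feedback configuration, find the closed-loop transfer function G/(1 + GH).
Closed-loop T = G/(1+GH).
Numerator: G_num * H_den = 3*p + 6.6.
Denominator: G_den * H_den + G_num * H_num = (p^3 + 5.4*p^2 + 20.49*p + 29.59) + (3) = p^3 + 5.4*p^2 + 20.49*p + 32.59.
T(p) = (3*p + 6.6)/(p^3 + 5.4*p^2 + 20.49*p + 32.59)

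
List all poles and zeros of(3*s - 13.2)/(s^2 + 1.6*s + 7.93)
Set denominator = 0: s^2 + 1.6*s + 7.93 = 0 → Poles: -0.8 + 2.7j, -0.8 - 2.7j
Set numerator = 0: 3*s - 13.2 = 0 → Zeros: 4.4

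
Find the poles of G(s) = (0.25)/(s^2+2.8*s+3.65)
Set denominator = 0: s^2 + 2.8*s + 3.65 = 0 → Poles: -1.4 + 1.3j, -1.4 - 1.3j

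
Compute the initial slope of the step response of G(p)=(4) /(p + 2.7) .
IVT: y'(0⁺) = lim_{p→∞} p²·Y(p) = lim_{p→∞} p·G(p).
deg(num) = 0, deg(den) = 1, relative degree = 1, so p·G(p) → (leading num)/(leading den) = 4/1 = 4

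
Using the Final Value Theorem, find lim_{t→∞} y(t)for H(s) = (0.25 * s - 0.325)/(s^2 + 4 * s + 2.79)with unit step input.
FVT: lim_{t→∞} y(t) = lim_{s→0} s*Y(s) where Y(s) = H(s)/s.
= lim_{s→0} H(s) = H(0) = num(0)/den(0) = -0.325/2.79 = -0.1165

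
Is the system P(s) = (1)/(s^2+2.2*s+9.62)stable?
Denominator: s^2 + 2.2*s + 9.62. Poles: -1.1 + 2.9j, -1.1 - 2.9j. All Re(p)<0: Yes (stable)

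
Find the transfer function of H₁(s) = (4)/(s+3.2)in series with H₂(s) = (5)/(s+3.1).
Series: H = H₁ · H₂ = (n₁·n₂)/(d₁·d₂).
Num: n₁·n₂ = 20. Den: d₁·d₂ = s^2 + 6.3*s + 9.92.
H(s) = (20)/(s^2 + 6.3*s + 9.92)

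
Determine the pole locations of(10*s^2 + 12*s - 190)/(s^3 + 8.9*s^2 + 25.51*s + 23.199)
Set denominator = 0: s^3 + 8.9*s^2 + 25.51*s + 23.199 = (s + 3.3)(s + 3.7)(s + 1.9) = 0 → Poles: -1.9, -3.3, -3.7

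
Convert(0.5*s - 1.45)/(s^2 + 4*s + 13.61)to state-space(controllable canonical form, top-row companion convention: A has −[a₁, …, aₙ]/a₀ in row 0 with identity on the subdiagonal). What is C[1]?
Reachable canonical form: C = numerator coefficients (right-aligned, zero-padded to length n).
num = 0.5*s - 1.45, C = [[0.5, -1.45]].
C[1] = -1.45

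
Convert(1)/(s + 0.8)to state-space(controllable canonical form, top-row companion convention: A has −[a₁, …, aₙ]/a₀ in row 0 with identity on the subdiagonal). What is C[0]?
Reachable canonical form: C = numerator coefficients (right-aligned, zero-padded to length n).
num = 1, C = [[1]].
C[0] = 1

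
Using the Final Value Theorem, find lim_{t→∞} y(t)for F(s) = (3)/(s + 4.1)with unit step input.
FVT: lim_{t→∞} y(t) = lim_{s→0} s*Y(s) where Y(s) = F(s)/s.
= lim_{s→0} F(s) = F(0) = num(0)/den(0) = 3/4.1 = 0.7317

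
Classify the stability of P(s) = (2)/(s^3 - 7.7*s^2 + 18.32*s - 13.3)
Denominator: s^3 - 7.7*s^2 + 18.32*s - 13.3 = (s - 2.5)(s - 1.4)(s - 3.8). Poles: 1.4, 2.5, 3.8. Unstable (3 pole(s) in RHP)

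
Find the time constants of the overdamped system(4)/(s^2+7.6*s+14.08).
Overdamped: real poles at -3.2, -4.4. τ = -1/pole → τ₁ = 0.3125, τ₂ = 0.2273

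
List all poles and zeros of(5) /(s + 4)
Set denominator = 0: s + 4 = 0 → Poles: -4
Numerator is a nonzero constant (5) → Zeros: none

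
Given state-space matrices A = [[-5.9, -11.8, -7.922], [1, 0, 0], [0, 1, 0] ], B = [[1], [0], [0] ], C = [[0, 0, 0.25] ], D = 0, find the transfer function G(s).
G(s) = C(sI - A)⁻¹B + D.
Characteristic polynomial det(sI - A) = s^3 + 5.9*s^2 + 11.8*s + 7.922.
Numerator from C·adj(sI-A)·B + D·det(sI-A) = 0.25.
G(s) = (0.25)/(s^3 + 5.9*s^2 + 11.8*s + 7.922)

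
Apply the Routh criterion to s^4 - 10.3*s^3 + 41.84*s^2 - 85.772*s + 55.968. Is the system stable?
Routh array:
s^4: [1, 41.84, 55.968]; s^3: [-10.3, -85.772]; s^2: [33.5126, 55.968]; s^1: [-68.5704]; s^0: [55.968]
First column: [1, -10.3, 33.5126, -68.5704, 55.968]. Sign changes = 4.
No, unstable (4 RHP root(s))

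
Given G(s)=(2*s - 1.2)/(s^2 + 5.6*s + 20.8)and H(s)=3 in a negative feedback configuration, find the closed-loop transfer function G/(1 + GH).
Closed-loop T = G/(1+GH).
Numerator: G_num * H_den = 2*s - 1.2.
Denominator: G_den * H_den + G_num * H_num = (s^2 + 5.6*s + 20.8) + (6*s - 3.6) = s^2 + 11.6*s + 17.2.
T(s) = (2*s - 1.2)/(s^2 + 11.6*s + 17.2)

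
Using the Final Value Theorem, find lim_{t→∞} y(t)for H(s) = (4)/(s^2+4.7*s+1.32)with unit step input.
FVT: lim_{t→∞} y(t) = lim_{s→0} s*Y(s) where Y(s) = H(s)/s.
= lim_{s→0} H(s) = H(0) = num(0)/den(0) = 4/1.32 = 3.03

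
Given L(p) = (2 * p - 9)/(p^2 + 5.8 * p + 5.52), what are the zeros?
Set numerator = 0: 2*p - 9 = 0 → Zeros: 4.5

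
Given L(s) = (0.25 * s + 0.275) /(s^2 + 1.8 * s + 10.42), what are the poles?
Set denominator = 0: s^2 + 1.8*s + 10.42 = 0 → Poles: -0.9 + 3.1j, -0.9 - 3.1j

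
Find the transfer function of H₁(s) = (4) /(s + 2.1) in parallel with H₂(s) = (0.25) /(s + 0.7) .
Parallel: H = H₁ + H₂ = (n₁·d₂ + n₂·d₁)/(d₁·d₂).
n₁·d₂ = 4*s + 2.8. n₂·d₁ = 0.25*s + 0.525. Sum = 4.25*s + 3.325. d₁·d₂ = s^2 + 2.8*s + 1.47.
H(s) = (4.25*s + 3.325)/(s^2 + 2.8*s + 1.47)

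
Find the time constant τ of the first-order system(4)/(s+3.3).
First-order system: τ = -1/pole. Pole = -3.3. τ = -1/(-3.3) = 0.303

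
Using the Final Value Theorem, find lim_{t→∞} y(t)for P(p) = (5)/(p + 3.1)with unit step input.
FVT: lim_{t→∞} y(t) = lim_{p→0} p*Y(p) where Y(p) = P(p)/p.
= lim_{p→0} P(p) = P(0) = num(0)/den(0) = 5/3.1 = 1.613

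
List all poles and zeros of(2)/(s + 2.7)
Set denominator = 0: s + 2.7 = 0 → Poles: -2.7
Numerator is a nonzero constant (2) → Zeros: none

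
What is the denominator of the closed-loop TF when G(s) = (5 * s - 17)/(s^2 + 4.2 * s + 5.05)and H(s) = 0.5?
Characteristic poly = G_den * H_den + G_num * H_num = (s^2 + 4.2*s + 5.05) + (2.5*s - 8.5) = s^2 + 6.7*s - 3.45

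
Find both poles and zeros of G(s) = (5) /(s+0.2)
Set denominator = 0: s + 0.2 = 0 → Poles: -0.2
Numerator is a nonzero constant (5) → Zeros: none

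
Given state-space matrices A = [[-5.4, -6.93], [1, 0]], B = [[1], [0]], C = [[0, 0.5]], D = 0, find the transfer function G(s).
G(s) = C(sI - A)⁻¹B + D.
Characteristic polynomial det(sI - A) = s^2 + 5.4*s + 6.93.
Numerator from C·adj(sI-A)·B + D·det(sI-A) = 0.5.
G(s) = (0.5)/(s^2 + 5.4*s + 6.93)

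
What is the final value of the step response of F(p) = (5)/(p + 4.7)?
FVT: lim_{t→∞} y(t) = lim_{p→0} p*Y(p) where Y(p) = F(p)/p.
= lim_{p→0} F(p) = F(0) = num(0)/den(0) = 5/4.7 = 1.064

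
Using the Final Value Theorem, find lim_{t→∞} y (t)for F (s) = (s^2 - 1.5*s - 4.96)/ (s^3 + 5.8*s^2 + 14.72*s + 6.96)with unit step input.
FVT: lim_{t→∞} y(t) = lim_{s→0} s*Y(s) where Y(s) = F(s)/s.
= lim_{s→0} F(s) = F(0) = num(0)/den(0) = -4.96/6.96 = -0.7126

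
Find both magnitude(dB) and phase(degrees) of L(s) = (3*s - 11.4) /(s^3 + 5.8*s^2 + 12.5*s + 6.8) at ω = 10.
Substitute s = j*10: L(j10) = -0.0180185 - 0.0248322j.
|L| = 20*log₁₀(sqrt(Re²+Im²)) = -30.26 dB.
∠L = atan2(Im, Re) = -125.96°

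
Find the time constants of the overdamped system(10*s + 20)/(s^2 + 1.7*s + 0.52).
Overdamped: real poles at -1.3, -0.4. τ = -1/pole → τ₁ = 0.7692, τ₂ = 2.5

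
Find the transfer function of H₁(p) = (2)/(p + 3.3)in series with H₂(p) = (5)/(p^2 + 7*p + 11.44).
Series: H = H₁ · H₂ = (n₁·n₂)/(d₁·d₂).
Num: n₁·n₂ = 10. Den: d₁·d₂ = p^3 + 10.3*p^2 + 34.54*p + 37.752.
H(p) = (10)/(p^3 + 10.3*p^2 + 34.54*p + 37.752)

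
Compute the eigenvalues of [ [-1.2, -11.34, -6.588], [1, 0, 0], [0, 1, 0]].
Eigenvalues solve det(λI - A) = 0.
Characteristic polynomial: λ^3 + 1.2*λ^2 + 11.34*λ + 6.588 = 0.
Factor: (λ + 0.6)(λ^2 + 0.6*λ + 10.98) = 0.
Roots: -0.3 + 3.3j, -0.3 - 3.3j, -0.6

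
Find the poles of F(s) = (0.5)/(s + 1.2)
Set denominator = 0: s + 1.2 = 0 → Poles: -1.2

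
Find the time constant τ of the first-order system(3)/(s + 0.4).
First-order system: τ = -1/pole. Pole = -0.4. τ = -1/(-0.4) = 2.5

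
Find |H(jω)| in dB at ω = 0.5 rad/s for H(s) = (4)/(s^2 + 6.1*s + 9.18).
Substitute s = j*0.5: H(j0.5) = 0.401135 - 0.137006j.
|H(j0.5)| = sqrt(Re² + Im²) = 0.4239.
20*log₁₀(0.4239) = -7.46 dB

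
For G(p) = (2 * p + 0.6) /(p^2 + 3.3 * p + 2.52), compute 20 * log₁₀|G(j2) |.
Substitute p = j*2: G(j2) = 0.557634 - 0.215954j.
|G(j2)| = sqrt(Re² + Im²) = 0.598.
20*log₁₀(0.598) = -4.47 dB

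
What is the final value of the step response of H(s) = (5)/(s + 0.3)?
FVT: lim_{t→∞} y(t) = lim_{s→0} s*Y(s) where Y(s) = H(s)/s.
= lim_{s→0} H(s) = H(0) = num(0)/den(0) = 5/0.3 = 16.67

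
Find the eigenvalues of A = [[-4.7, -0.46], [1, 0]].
Eigenvalues solve det(λI - A) = 0.
Characteristic polynomial: λ^2 + 4.7*λ + 0.46 = 0.
Factor: (λ + 0.1)(λ + 4.6) = 0.
Roots: -0.1, -4.6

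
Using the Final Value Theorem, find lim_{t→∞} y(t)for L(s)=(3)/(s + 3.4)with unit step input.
FVT: lim_{t→∞} y(t) = lim_{s→0} s*Y(s) where Y(s) = L(s)/s.
= lim_{s→0} L(s) = L(0) = num(0)/den(0) = 3/3.4 = 0.8824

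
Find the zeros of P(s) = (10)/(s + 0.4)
Numerator is a nonzero constant (10) → Zeros: none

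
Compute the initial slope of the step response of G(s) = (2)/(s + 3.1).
IVT: y'(0⁺) = lim_{s→∞} s²·Y(s) = lim_{s→∞} s·G(s).
deg(num) = 0, deg(den) = 1, relative degree = 1, so s·G(s) → (leading num)/(leading den) = 2/1 = 2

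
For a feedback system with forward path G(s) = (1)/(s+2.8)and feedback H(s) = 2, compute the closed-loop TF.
Closed-loop T = G/(1+GH).
Numerator: G_num * H_den = 1.
Denominator: G_den * H_den + G_num * H_num = (s + 2.8) + (2) = s + 4.8.
T(s) = (1)/(s + 4.8)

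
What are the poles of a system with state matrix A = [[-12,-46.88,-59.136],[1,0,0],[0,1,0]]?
Eigenvalues solve det(λI - A) = 0.
Characteristic polynomial: λ^3 + 12*λ^2 + 46.88*λ + 59.136 = 0.
Factor: (λ + 4.8)(λ + 2.8)(λ + 4.4) = 0.
Roots: -2.8, -4.4, -4.8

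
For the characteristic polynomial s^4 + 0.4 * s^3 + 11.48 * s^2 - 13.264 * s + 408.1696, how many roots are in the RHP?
s^4 + 0.4*s^3 + 11.48*s^2 - 13.264*s + 408.1696 = (s^2 - 5.2*s + 18.32)(s^2 + 5.6*s + 22.28). Poles: -2.8 + 3.8j, -2.8 - 3.8j, 2.6 + 3.4j, 2.6 - 3.4j. RHP poles (Re>0): 2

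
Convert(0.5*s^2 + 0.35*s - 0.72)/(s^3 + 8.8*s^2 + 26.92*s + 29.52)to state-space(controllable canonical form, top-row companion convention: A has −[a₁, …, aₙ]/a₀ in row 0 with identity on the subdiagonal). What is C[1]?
Reachable canonical form: C = numerator coefficients (right-aligned, zero-padded to length n).
num = 0.5*s^2 + 0.35*s - 0.72, C = [[0.5, 0.35, -0.72]].
C[1] = 0.35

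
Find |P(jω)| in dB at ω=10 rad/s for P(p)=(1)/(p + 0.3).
Substitute p = j*10: P(j10) = 0.0029973 - 0.0999101j.
|P(j10)| = sqrt(Re² + Im²) = 0.09996.
20*log₁₀(0.09996) = -20.00 dB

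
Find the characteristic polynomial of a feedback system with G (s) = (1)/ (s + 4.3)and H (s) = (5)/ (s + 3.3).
Characteristic poly = G_den * H_den + G_num * H_num = (s^2 + 7.6*s + 14.19) + (5) = s^2 + 7.6*s + 19.19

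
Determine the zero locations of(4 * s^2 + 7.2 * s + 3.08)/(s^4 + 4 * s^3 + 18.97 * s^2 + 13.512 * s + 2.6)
Set numerator = 0: 4*s^2 + 7.2*s + 3.08 = 4*(s + 0.7)(s + 1.1) = 0 → Zeros: -0.7, -1.1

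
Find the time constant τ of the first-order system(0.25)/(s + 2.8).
First-order system: τ = -1/pole. Pole = -2.8. τ = -1/(-2.8) = 0.3571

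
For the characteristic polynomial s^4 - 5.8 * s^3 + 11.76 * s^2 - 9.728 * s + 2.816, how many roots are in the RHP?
s^4 - 5.8*s^3 + 11.76*s^2 - 9.728*s + 2.816 = (s - 0.8)(s - 2)(s - 0.8)(s - 2.2). Poles: 0.8, 0.8, 2, 2.2. RHP poles (Re>0): 4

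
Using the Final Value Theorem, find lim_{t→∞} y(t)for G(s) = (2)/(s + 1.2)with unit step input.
FVT: lim_{t→∞} y(t) = lim_{s→0} s*Y(s) where Y(s) = G(s)/s.
= lim_{s→0} G(s) = G(0) = num(0)/den(0) = 2/1.2 = 1.667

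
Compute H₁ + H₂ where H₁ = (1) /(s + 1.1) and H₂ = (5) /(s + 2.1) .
Parallel: H = H₁ + H₂ = (n₁·d₂ + n₂·d₁)/(d₁·d₂).
n₁·d₂ = s + 2.1. n₂·d₁ = 5*s + 5.5. Sum = 6*s + 7.6. d₁·d₂ = s^2 + 3.2*s + 2.31.
H(s) = (6*s + 7.6)/(s^2 + 3.2*s + 2.31)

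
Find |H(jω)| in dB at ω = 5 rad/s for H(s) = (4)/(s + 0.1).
Substitute s = j*5: H(j5) = 0.0159936 - 0.79968j.
|H(j5)| = sqrt(Re² + Im²) = 0.7998.
20*log₁₀(0.7998) = -1.94 dB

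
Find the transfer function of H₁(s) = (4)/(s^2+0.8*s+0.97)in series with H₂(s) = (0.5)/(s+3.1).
Series: H = H₁ · H₂ = (n₁·n₂)/(d₁·d₂).
Num: n₁·n₂ = 2. Den: d₁·d₂ = s^3 + 3.9*s^2 + 3.45*s + 3.007.
H(s) = (2)/(s^3 + 3.9*s^2 + 3.45*s + 3.007)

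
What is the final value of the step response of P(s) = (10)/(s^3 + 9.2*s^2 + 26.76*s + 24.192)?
FVT: lim_{t→∞} y(t) = lim_{s→0} s*Y(s) where Y(s) = P(s)/s.
= lim_{s→0} P(s) = P(0) = num(0)/den(0) = 10/24.192 = 0.4134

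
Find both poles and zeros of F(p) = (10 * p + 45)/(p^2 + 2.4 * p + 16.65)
Set denominator = 0: p^2 + 2.4*p + 16.65 = 0 → Poles: -1.2 + 3.9j, -1.2 - 3.9j
Set numerator = 0: 10*p + 45 = 0 → Zeros: -4.5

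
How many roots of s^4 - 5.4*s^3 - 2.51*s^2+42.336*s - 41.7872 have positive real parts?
Factor: s^4 - 5.4*s^3 - 2.51*s^2 + 42.336*s - 41.7872 = (s - 2.8)(s - 1.3)(s + 2.8)(s - 4.1).
Roots: -2.8, 1.3, 2.8, 4.1.
RHP roots (Re>0): 3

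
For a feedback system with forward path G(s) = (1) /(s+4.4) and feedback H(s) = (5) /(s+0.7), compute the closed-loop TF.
Closed-loop T = G/(1+GH).
Numerator: G_num * H_den = s + 0.7.
Denominator: G_den * H_den + G_num * H_num = (s^2 + 5.1*s + 3.08) + (5) = s^2 + 5.1*s + 8.08.
T(s) = (s + 0.7)/(s^2 + 5.1*s + 8.08)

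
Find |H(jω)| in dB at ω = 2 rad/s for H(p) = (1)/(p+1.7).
Substitute p = j*2: H(j2) = 0.246734 - 0.290276j.
|H(j2)| = sqrt(Re² + Im²) = 0.381.
20*log₁₀(0.381) = -8.38 dB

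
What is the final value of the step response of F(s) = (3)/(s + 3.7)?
FVT: lim_{t→∞} y(t) = lim_{s→0} s*Y(s) where Y(s) = F(s)/s.
= lim_{s→0} F(s) = F(0) = num(0)/den(0) = 3/3.7 = 0.8108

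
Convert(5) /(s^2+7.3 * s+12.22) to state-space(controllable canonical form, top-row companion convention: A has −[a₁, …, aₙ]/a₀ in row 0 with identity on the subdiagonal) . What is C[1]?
Reachable canonical form: C = numerator coefficients (right-aligned, zero-padded to length n).
num = 5, C = [[0, 5]].
C[1] = 5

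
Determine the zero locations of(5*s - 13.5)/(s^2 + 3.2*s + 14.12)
Set numerator = 0: 5*s - 13.5 = 0 → Zeros: 2.7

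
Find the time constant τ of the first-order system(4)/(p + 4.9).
First-order system: τ = -1/pole. Pole = -4.9. τ = -1/(-4.9) = 0.2041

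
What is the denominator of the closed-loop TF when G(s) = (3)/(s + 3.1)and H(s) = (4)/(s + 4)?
Characteristic poly = G_den * H_den + G_num * H_num = (s^2 + 7.1*s + 12.4) + (12) = s^2 + 7.1*s + 24.4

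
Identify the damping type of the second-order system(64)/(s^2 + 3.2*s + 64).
Standard form: ωn²/(s²+2ζωn·s+ωn²) gives ωn=8, ζ=0.2.
Underdamped (ζ = 0.2 < 1)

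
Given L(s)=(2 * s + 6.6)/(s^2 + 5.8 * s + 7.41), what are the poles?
Set denominator = 0: s^2 + 5.8*s + 7.41 = (s + 1.9)(s + 3.9) = 0 → Poles: -1.9, -3.9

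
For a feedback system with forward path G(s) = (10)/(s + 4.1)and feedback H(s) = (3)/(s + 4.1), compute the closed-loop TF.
Closed-loop T = G/(1+GH).
Numerator: G_num * H_den = 10*s + 41.
Denominator: G_den * H_den + G_num * H_num = (s^2 + 8.2*s + 16.81) + (30) = s^2 + 8.2*s + 46.81.
T(s) = (10*s + 41)/(s^2 + 8.2*s + 46.81)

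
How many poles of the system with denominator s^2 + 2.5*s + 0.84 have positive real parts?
s^2 + 2.5*s + 0.84 = (s + 2.1)(s + 0.4). Poles: -0.4, -2.1. RHP poles (Re>0): 0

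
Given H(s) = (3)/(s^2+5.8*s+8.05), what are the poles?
Set denominator = 0: s^2 + 5.8*s + 8.05 = (s + 3.5)(s + 2.3) = 0 → Poles: -2.3, -3.5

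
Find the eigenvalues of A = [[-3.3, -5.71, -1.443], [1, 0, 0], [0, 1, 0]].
Eigenvalues solve det(λI - A) = 0.
Characteristic polynomial: λ^3 + 3.3*λ^2 + 5.71*λ + 1.443 = 0.
Factor: (λ + 0.3)(λ^2 + 3*λ + 4.81) = 0.
Roots: -0.3, -1.5 + 1.6j, -1.5 - 1.6j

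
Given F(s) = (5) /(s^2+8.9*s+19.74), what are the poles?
Set denominator = 0: s^2 + 8.9*s + 19.74 = (s + 4.2)(s + 4.7) = 0 → Poles: -4.2, -4.7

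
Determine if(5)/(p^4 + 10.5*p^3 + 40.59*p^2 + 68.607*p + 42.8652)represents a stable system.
Denominator: p^4 + 10.5*p^3 + 40.59*p^2 + 68.607*p + 42.8652 = (p + 2.7)(p + 2.1)(p + 2.1)(p + 3.6). Poles: -2.1, -2.1, -2.7, -3.6. All Re(p)<0: Yes (stable)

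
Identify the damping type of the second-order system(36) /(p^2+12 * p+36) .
Standard form: ωn²/(p²+2ζωn·p+ωn²) gives ωn=6, ζ=1.
Critically damped (ζ = 1)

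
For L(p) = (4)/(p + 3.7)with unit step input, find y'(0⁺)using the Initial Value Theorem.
IVT: y'(0⁺) = lim_{p→∞} p²·Y(p) = lim_{p→∞} p·L(p).
deg(num) = 0, deg(den) = 1, relative degree = 1, so p·L(p) → (leading num)/(leading den) = 4/1 = 4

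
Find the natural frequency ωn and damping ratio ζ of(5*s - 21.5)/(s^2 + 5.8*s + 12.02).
Underdamped: complex pole -2.9 + 1.9j. ωn = |pole| = 3.467, ζ = -Re(pole)/ωn = 0.8365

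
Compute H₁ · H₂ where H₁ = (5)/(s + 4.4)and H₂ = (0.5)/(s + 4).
Series: H = H₁ · H₂ = (n₁·n₂)/(d₁·d₂).
Num: n₁·n₂ = 2.5. Den: d₁·d₂ = s^2 + 8.4*s + 17.6.
H(s) = (2.5)/(s^2 + 8.4*s + 17.6)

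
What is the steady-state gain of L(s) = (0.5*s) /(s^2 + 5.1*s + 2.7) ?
DC gain = L(0) = num(0)/den(0) = 0/2.7 = 0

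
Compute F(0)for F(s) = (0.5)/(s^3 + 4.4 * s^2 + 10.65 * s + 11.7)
DC gain = F(0) = num(0)/den(0) = 0.5/11.7 = 0.04274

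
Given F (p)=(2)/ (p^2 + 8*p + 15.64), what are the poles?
Set denominator = 0: p^2 + 8*p + 15.64 = (p + 4.6)(p + 3.4) = 0 → Poles: -3.4, -4.6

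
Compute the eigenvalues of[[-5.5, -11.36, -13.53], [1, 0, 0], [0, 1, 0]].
Eigenvalues solve det(λI - A) = 0.
Characteristic polynomial: λ^3 + 5.5*λ^2 + 11.36*λ + 13.53 = 0.
Factor: (λ + 3.3)(λ^2 + 2.2*λ + 4.1) = 0.
Roots: -1.1 + 1.7j, -1.1 - 1.7j, -3.3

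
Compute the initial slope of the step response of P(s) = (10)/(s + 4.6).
IVT: y'(0⁺) = lim_{s→∞} s²·Y(s) = lim_{s→∞} s·P(s).
deg(num) = 0, deg(den) = 1, relative degree = 1, so s·P(s) → (leading num)/(leading den) = 10/1 = 10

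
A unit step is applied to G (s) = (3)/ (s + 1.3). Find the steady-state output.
FVT: lim_{t→∞} y(t) = lim_{s→0} s*Y(s) where Y(s) = G(s)/s.
= lim_{s→0} G(s) = G(0) = num(0)/den(0) = 3/1.3 = 2.308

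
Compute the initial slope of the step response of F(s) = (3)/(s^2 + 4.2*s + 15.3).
IVT: y'(0⁺) = lim_{s→∞} s²·Y(s) = lim_{s→∞} s·F(s).
deg(num) = 0, deg(den) = 2, relative degree = 2 ≥ 2, so s·F(s) → 0. Initial slope = 0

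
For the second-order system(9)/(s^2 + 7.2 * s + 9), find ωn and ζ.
Standard form: ωn²/(s²+2ζωn·s+ωn²).
const=9=ωn² → ωn=3, s coeff=7.2=2ζωn → ζ=1.2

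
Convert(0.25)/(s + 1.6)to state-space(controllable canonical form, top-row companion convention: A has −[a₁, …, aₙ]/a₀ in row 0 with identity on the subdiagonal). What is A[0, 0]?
Reachable canonical form for den = s + 1.6: top row of A = -[a₁,a₂,...,aₙ]/a₀, ones on the subdiagonal, zeros elsewhere.
A = [[-1.6]].
A[0,0] = -1.6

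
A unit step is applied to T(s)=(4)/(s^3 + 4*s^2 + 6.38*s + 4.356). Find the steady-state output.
FVT: lim_{t→∞} y(t) = lim_{s→0} s*Y(s) where Y(s) = T(s)/s.
= lim_{s→0} T(s) = T(0) = num(0)/den(0) = 4/4.356 = 0.9183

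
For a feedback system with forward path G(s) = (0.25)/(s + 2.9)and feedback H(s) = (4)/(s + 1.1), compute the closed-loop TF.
Closed-loop T = G/(1+GH).
Numerator: G_num * H_den = 0.25*s + 0.275.
Denominator: G_den * H_den + G_num * H_num = (s^2 + 4*s + 3.19) + (1) = s^2 + 4*s + 4.19.
T(s) = (0.25*s + 0.275)/(s^2 + 4*s + 4.19)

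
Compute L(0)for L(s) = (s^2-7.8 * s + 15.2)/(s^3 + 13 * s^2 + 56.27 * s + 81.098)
DC gain = L(0) = num(0)/den(0) = 15.2/81.098 = 0.1874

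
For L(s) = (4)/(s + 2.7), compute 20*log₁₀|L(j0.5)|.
Substitute s = j*0.5: L(j0.5) = 1.43236 - 0.265252j.
|L(j0.5)| = sqrt(Re² + Im²) = 1.457.
20*log₁₀(1.457) = 3.27 dB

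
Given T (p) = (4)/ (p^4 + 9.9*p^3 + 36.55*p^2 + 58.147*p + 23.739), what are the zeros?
Numerator is a nonzero constant (4) → Zeros: none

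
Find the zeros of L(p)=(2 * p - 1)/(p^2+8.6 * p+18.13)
Set numerator = 0: 2*p - 1 = 0 → Zeros: 0.5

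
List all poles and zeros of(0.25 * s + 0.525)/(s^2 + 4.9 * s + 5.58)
Set denominator = 0: s^2 + 4.9*s + 5.58 = (s + 1.8)(s + 3.1) = 0 → Poles: -1.8, -3.1
Set numerator = 0: 0.25*s + 0.525 = 0 → Zeros: -2.1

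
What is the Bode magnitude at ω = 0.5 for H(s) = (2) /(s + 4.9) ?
Substitute s = j*0.5: H(j0.5) = 0.403957 - 0.0412201j.
|H(j0.5)| = sqrt(Re² + Im²) = 0.4061.
20*log₁₀(0.4061) = -7.83 dB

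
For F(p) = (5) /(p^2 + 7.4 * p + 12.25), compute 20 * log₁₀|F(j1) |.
Substitute p = j*1: F(j1) = 0.310221 - 0.204056j.
|F(j1)| = sqrt(Re² + Im²) = 0.3713.
20*log₁₀(0.3713) = -8.61 dB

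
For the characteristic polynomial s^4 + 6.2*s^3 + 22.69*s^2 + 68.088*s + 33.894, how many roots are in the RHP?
s^4 + 6.2*s^3 + 22.69*s^2 + 68.088*s + 33.894 = (s + 0.6)(s + 4.2)(s^2 + 1.4*s + 13.45). Poles: -0.6, -0.7 + 3.6j, -0.7 - 3.6j, -4.2. RHP poles (Re>0): 0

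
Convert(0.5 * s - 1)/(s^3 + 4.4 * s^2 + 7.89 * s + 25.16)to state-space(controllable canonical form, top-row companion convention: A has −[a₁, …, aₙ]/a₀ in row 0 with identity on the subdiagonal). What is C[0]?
Reachable canonical form: C = numerator coefficients (right-aligned, zero-padded to length n).
num = 0.5*s - 1, C = [[0, 0.5, -1]].
C[0] = 0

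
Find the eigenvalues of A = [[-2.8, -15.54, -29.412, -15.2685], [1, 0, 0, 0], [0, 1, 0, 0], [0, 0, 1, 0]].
Eigenvalues solve det(λI - A) = 0.
Characteristic polynomial: λ^4 + 2.8*λ^3 + 15.54*λ^2 + 29.412*λ + 15.2685 = 0.
Factor: (λ + 1.3)(λ + 0.9)(λ^2 + 0.6*λ + 13.05) = 0.
Roots: -0.3 + 3.6j, -0.3 - 3.6j, -0.9, -1.3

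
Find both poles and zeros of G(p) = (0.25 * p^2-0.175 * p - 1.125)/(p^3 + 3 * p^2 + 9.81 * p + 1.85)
Set denominator = 0: p^3 + 3*p^2 + 9.81*p + 1.85 = (p + 0.2)(p^2 + 2.8*p + 9.25) = 0 → Poles: -0.2, -1.4 + 2.7j, -1.4 - 2.7j
Set numerator = 0: 0.25*p^2 - 0.175*p - 1.125 = 0.25*(p - 2.5)(p + 1.8) = 0 → Zeros: -1.8, 2.5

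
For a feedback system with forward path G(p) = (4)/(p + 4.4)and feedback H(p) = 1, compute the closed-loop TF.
Closed-loop T = G/(1+GH).
Numerator: G_num * H_den = 4.
Denominator: G_den * H_den + G_num * H_num = (p + 4.4) + (4) = p + 8.4.
T(p) = (4)/(p + 8.4)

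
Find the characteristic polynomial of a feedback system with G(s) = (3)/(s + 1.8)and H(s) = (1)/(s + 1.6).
Characteristic poly = G_den * H_den + G_num * H_num = (s^2 + 3.4*s + 2.88) + (3) = s^2 + 3.4*s + 5.88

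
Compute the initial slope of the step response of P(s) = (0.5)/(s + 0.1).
IVT: y'(0⁺) = lim_{s→∞} s²·Y(s) = lim_{s→∞} s·P(s).
deg(num) = 0, deg(den) = 1, relative degree = 1, so s·P(s) → (leading num)/(leading den) = 0.5/1 = 0.5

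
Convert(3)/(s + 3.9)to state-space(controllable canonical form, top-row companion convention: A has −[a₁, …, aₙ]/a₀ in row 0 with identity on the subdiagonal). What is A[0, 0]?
Reachable canonical form for den = s + 3.9: top row of A = -[a₁,a₂,...,aₙ]/a₀, ones on the subdiagonal, zeros elsewhere.
A = [[-3.9]].
A[0,0] = -3.9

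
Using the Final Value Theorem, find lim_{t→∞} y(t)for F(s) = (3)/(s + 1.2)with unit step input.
FVT: lim_{t→∞} y(t) = lim_{s→0} s*Y(s) where Y(s) = F(s)/s.
= lim_{s→0} F(s) = F(0) = num(0)/den(0) = 3/1.2 = 2.5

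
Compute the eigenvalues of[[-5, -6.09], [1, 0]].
Eigenvalues solve det(λI - A) = 0.
Characteristic polynomial: λ^2 + 5*λ + 6.09 = 0.
Factor: (λ + 2.1)(λ + 2.9) = 0.
Roots: -2.1, -2.9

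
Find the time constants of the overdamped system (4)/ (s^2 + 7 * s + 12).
Overdamped: real poles at -3, -4. τ = -1/pole → τ₁ = 0.3333, τ₂ = 0.25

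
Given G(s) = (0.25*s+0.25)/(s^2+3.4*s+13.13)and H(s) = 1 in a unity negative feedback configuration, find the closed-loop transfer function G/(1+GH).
Closed-loop T = G/(1+GH).
Numerator: G_num * H_den = 0.25*s + 0.25.
Denominator: G_den * H_den + G_num * H_num = (s^2 + 3.4*s + 13.13) + (0.25*s + 0.25) = s^2 + 3.65*s + 13.38.
T(s) = (0.25*s + 0.25)/(s^2 + 3.65*s + 13.38)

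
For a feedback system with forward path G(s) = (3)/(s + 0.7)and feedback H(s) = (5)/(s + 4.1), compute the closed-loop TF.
Closed-loop T = G/(1+GH).
Numerator: G_num * H_den = 3*s + 12.3.
Denominator: G_den * H_den + G_num * H_num = (s^2 + 4.8*s + 2.87) + (15) = s^2 + 4.8*s + 17.87.
T(s) = (3*s + 12.3)/(s^2 + 4.8*s + 17.87)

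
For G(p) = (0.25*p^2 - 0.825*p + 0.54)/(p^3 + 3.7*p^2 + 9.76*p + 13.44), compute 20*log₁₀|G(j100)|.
Substitute p = j*100: G(j100) = 0.000174968 - 0.00249542j.
|G(j100)| = sqrt(Re² + Im²) = 0.002502.
20*log₁₀(0.002502) = -52.04 dB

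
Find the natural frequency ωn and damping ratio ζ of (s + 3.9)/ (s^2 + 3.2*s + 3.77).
Underdamped: complex pole -1.6 + 1.1j. ωn = |pole| = 1.942, ζ = -Re(pole)/ωn = 0.824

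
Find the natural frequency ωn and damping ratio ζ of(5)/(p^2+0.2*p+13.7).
Underdamped: complex pole -0.1 + 3.7j. ωn = |pole| = 3.701, ζ = -Re(pole)/ωn = 0.02702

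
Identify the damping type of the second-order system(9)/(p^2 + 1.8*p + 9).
Standard form: ωn²/(p²+2ζωn·p+ωn²) gives ωn=3, ζ=0.3.
Underdamped (ζ = 0.3 < 1)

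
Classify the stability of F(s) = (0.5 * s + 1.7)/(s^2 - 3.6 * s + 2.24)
Denominator: s^2 - 3.6*s + 2.24 = (s - 2.8)(s - 0.8). Poles: 0.8, 2.8. Unstable (2 pole(s) in RHP)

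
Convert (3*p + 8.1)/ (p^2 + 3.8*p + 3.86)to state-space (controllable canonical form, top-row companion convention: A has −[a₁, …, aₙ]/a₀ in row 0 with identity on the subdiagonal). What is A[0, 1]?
Reachable canonical form for den = p^2 + 3.8*p + 3.86: top row of A = -[a₁,a₂,...,aₙ]/a₀, ones on the subdiagonal, zeros elsewhere.
A = [[-3.8, -3.86], [1, 0]].
A[0,1] = -3.86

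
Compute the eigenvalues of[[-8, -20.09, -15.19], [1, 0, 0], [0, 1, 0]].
Eigenvalues solve det(λI - A) = 0.
Characteristic polynomial: λ^3 + 8*λ^2 + 20.09*λ + 15.19 = 0.
Factor: (λ + 1.4)(λ + 3.5)(λ + 3.1) = 0.
Roots: -1.4, -3.1, -3.5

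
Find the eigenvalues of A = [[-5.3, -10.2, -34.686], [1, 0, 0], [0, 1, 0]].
Eigenvalues solve det(λI - A) = 0.
Characteristic polynomial: λ^3 + 5.3*λ^2 + 10.2*λ + 34.686 = 0.
Factor: (λ + 4.7)(λ^2 + 0.6*λ + 7.38) = 0.
Roots: -0.3 + 2.7j, -0.3 - 2.7j, -4.7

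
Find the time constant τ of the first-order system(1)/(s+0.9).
First-order system: τ = -1/pole. Pole = -0.9. τ = -1/(-0.9) = 1.111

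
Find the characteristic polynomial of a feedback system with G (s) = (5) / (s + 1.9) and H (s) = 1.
Characteristic poly = G_den * H_den + G_num * H_num = (s + 1.9) + (5) = s + 6.9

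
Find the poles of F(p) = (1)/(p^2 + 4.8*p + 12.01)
Set denominator = 0: p^2 + 4.8*p + 12.01 = 0 → Poles: -2.4 + 2.5j, -2.4 - 2.5j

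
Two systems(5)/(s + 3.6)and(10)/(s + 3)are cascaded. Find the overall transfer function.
Series: H = H₁ · H₂ = (n₁·n₂)/(d₁·d₂).
Num: n₁·n₂ = 50. Den: d₁·d₂ = s^2 + 6.6*s + 10.8.
H(s) = (50)/(s^2 + 6.6*s + 10.8)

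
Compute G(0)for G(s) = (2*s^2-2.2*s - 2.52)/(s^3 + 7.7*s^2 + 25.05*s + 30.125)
DC gain = G(0) = num(0)/den(0) = -2.52/30.125 = -0.08365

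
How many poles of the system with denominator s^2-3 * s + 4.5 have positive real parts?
Poles: 1.5 + 1.5j, 1.5 - 1.5j. RHP poles (Re>0): 2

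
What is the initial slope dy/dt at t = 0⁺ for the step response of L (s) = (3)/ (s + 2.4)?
IVT: y'(0⁺) = lim_{s→∞} s²·Y(s) = lim_{s→∞} s·L(s).
deg(num) = 0, deg(den) = 1, relative degree = 1, so s·L(s) → (leading num)/(leading den) = 3/1 = 3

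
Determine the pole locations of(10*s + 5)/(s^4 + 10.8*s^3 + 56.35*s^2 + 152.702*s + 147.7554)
Set denominator = 0: s^4 + 10.8*s^3 + 56.35*s^2 + 152.702*s + 147.7554 = (s + 3.9)(s + 1.9)(s^2 + 5*s + 19.94) = 0 → Poles: -1.9, -2.5 + 3.7j, -2.5 - 3.7j, -3.9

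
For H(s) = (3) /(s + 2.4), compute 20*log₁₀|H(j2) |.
Substitute s = j*2: H(j2) = 0.737705 - 0.614754j.
|H(j2)| = sqrt(Re² + Im²) = 0.9603.
20*log₁₀(0.9603) = -0.35 dB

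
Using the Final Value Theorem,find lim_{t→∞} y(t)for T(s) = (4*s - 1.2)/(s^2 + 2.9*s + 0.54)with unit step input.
FVT: lim_{t→∞} y(t) = lim_{s→0} s*Y(s) where Y(s) = T(s)/s.
= lim_{s→0} T(s) = T(0) = num(0)/den(0) = -1.2/0.54 = -2.222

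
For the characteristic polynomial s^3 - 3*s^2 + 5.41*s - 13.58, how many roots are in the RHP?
s^3 - 3*s^2 + 5.41*s - 13.58 = (s - 2.8)(s^2 - 0.2*s + 4.85). Poles: 0.1 + 2.2j, 0.1 - 2.2j, 2.8. RHP poles (Re>0): 3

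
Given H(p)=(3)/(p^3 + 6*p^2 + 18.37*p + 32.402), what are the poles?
Set denominator = 0: p^3 + 6*p^2 + 18.37*p + 32.402 = (p + 3.4)(p^2 + 2.6*p + 9.53) = 0 → Poles: -1.3 + 2.8j, -1.3 - 2.8j, -3.4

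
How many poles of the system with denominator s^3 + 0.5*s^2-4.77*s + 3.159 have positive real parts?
s^3 + 0.5*s^2 - 4.77*s + 3.159 = (s - 0.9)(s - 1.3)(s + 2.7). Poles: -2.7, 0.9, 1.3. RHP poles (Re>0): 2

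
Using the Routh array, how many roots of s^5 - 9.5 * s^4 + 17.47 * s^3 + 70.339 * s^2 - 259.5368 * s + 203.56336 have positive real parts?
Routh array:
s^5: [1, 17.47, -259.5368]; s^4: [-9.5, 70.339, 203.56336]; s^3: [24.8741, -238.109]; s^2: [-20.6004, 203.56336]; s^1: [7.68499]; s^0: [203.56336]
First column: [1, -9.5, 24.8741, -20.6004, 7.68499, 203.56336]. Sign changes = RHP roots = 4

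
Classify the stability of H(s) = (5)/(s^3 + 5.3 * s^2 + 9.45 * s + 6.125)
Denominator: s^3 + 5.3*s^2 + 9.45*s + 6.125 = (s + 2.5)(s^2 + 2.8*s + 2.45). Poles: -1.4 + 0.7j, -1.4 - 0.7j, -2.5. Stable (all poles in LHP)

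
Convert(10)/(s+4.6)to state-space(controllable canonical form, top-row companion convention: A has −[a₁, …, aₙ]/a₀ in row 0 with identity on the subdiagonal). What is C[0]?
Reachable canonical form: C = numerator coefficients (right-aligned, zero-padded to length n).
num = 10, C = [[10]].
C[0] = 10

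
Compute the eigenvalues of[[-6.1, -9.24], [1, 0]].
Eigenvalues solve det(λI - A) = 0.
Characteristic polynomial: λ^2 + 6.1*λ + 9.24 = 0.
Factor: (λ + 3.3)(λ + 2.8) = 0.
Roots: -2.8, -3.3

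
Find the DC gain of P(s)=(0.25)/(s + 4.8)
DC gain = P(0) = num(0)/den(0) = 0.25/4.8 = 0.05208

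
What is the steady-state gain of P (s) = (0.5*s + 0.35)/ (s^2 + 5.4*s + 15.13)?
DC gain = P(0) = num(0)/den(0) = 0.35/15.13 = 0.02313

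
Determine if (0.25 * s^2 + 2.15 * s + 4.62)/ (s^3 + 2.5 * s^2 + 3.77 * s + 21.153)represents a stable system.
Denominator: s^3 + 2.5*s^2 + 3.77*s + 21.153 = (s + 3.3)(s^2 - 0.8*s + 6.41). Poles: -3.3, 0.4 + 2.5j, 0.4 - 2.5j. All Re(p)<0: No (unstable)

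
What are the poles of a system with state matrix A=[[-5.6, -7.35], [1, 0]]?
Eigenvalues solve det(λI - A) = 0.
Characteristic polynomial: λ^2 + 5.6*λ + 7.35 = 0.
Factor: (λ + 3.5)(λ + 2.1) = 0.
Roots: -2.1, -3.5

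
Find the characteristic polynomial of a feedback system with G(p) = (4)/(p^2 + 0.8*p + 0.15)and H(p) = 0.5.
Characteristic poly = G_den * H_den + G_num * H_num = (p^2 + 0.8*p + 0.15) + (2) = p^2 + 0.8*p + 2.15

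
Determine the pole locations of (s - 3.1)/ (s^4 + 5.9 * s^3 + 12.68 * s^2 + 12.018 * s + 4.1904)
Set denominator = 0: s^4 + 5.9*s^3 + 12.68*s^2 + 12.018*s + 4.1904 = (s + 2.4)(s + 0.9)(s^2 + 2.6*s + 1.94) = 0 → Poles: -0.9, -1.3 + 0.5j, -1.3 - 0.5j, -2.4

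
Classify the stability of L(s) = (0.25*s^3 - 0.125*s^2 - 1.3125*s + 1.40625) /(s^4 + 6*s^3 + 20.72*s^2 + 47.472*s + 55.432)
Denominator: s^4 + 6*s^3 + 20.72*s^2 + 47.472*s + 55.432 = (s^2 + 4.8*s + 6.76)(s^2 + 1.2*s + 8.2). Poles: -0.6 + 2.8j, -0.6 - 2.8j, -2.4 + 1j, -2.4 - 1j. Stable (all poles in LHP)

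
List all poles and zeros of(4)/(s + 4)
Set denominator = 0: s + 4 = 0 → Poles: -4
Numerator is a nonzero constant (4) → Zeros: none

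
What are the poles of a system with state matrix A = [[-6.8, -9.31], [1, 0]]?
Eigenvalues solve det(λI - A) = 0.
Characteristic polynomial: λ^2 + 6.8*λ + 9.31 = 0.
Factor: (λ + 4.9)(λ + 1.9) = 0.
Roots: -1.9, -4.9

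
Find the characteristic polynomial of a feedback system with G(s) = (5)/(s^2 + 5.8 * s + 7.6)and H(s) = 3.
Characteristic poly = G_den * H_den + G_num * H_num = (s^2 + 5.8*s + 7.6) + (15) = s^2 + 5.8*s + 22.6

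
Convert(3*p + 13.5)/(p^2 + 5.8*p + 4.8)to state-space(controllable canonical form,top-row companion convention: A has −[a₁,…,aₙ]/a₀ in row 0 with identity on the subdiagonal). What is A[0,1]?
Reachable canonical form for den = p^2 + 5.8*p + 4.8: top row of A = -[a₁,a₂,...,aₙ]/a₀, ones on the subdiagonal, zeros elsewhere.
A = [[-5.8, -4.8], [1, 0]].
A[0,1] = -4.8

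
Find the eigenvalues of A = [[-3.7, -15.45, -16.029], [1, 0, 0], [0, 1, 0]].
Eigenvalues solve det(λI - A) = 0.
Characteristic polynomial: λ^3 + 3.7*λ^2 + 15.45*λ + 16.029 = 0.
Factor: (λ + 1.3)(λ^2 + 2.4*λ + 12.33) = 0.
Roots: -1.2 + 3.3j, -1.2 - 3.3j, -1.3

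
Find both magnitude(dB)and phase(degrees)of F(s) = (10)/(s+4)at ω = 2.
Substitute s = j*2: F(j2) = 2 - 1j.
|F| = 20*log₁₀(sqrt(Re²+Im²)) = 6.99 dB.
∠F = atan2(Im, Re) = -26.57°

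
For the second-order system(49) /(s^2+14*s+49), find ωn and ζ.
Standard form: ωn²/(s²+2ζωn·s+ωn²).
const=49=ωn² → ωn=7, s coeff=14=2ζωn → ζ=1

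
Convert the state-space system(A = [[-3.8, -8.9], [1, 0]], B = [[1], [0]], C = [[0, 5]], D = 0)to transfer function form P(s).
P(s) = C(sI - A)⁻¹B + D.
Characteristic polynomial det(sI - A) = s^2 + 3.8*s + 8.9.
Numerator from C·adj(sI-A)·B + D·det(sI-A) = 5.
P(s) = (5)/(s^2 + 3.8*s + 8.9)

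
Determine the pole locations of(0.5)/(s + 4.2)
Set denominator = 0: s + 4.2 = 0 → Poles: -4.2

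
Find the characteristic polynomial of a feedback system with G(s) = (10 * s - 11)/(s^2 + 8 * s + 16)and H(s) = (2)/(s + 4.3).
Characteristic poly = G_den * H_den + G_num * H_num = (s^3 + 12.3*s^2 + 50.4*s + 68.8) + (20*s - 22) = s^3 + 12.3*s^2 + 70.4*s + 46.8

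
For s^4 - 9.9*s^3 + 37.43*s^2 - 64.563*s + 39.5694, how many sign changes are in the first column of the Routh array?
Routh array:
s^4: [1, 37.43, 39.5694]; s^3: [-9.9, -64.563]; s^2: [30.9085, 39.5694]; s^1: [-51.8889]; s^0: [39.5694]
First column: [1, -9.9, 30.9085, -51.8889, 39.5694]. Sign changes = 4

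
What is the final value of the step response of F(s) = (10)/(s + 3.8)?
FVT: lim_{t→∞} y(t) = lim_{s→0} s*Y(s) where Y(s) = F(s)/s.
= lim_{s→0} F(s) = F(0) = num(0)/den(0) = 10/3.8 = 2.632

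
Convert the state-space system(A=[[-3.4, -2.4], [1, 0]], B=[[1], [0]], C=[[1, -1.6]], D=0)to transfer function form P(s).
P(s) = C(sI - A)⁻¹B + D.
Characteristic polynomial det(sI - A) = s^2 + 3.4*s + 2.4.
Numerator from C·adj(sI-A)·B + D·det(sI-A) = s - 1.6.
P(s) = (s - 1.6)/(s^2 + 3.4*s + 2.4)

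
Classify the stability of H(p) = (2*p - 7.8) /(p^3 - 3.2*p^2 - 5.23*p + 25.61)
Denominator: p^3 - 3.2*p^2 - 5.23*p + 25.61 = (p + 2.6)(p^2 - 5.8*p + 9.85). Poles: -2.6, 2.9 + 1.2j, 2.9 - 1.2j. Unstable (2 pole(s) in RHP)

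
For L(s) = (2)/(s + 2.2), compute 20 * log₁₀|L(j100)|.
Substitute s = j*100: L(j100) = 0.000439787 - 0.0199903j.
|L(j100)| = sqrt(Re² + Im²) = 0.02.
20*log₁₀(0.02) = -33.98 dB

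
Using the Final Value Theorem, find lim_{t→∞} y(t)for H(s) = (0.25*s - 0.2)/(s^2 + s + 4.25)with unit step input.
FVT: lim_{t→∞} y(t) = lim_{s→0} s*Y(s) where Y(s) = H(s)/s.
= lim_{s→0} H(s) = H(0) = num(0)/den(0) = -0.2/4.25 = -0.04706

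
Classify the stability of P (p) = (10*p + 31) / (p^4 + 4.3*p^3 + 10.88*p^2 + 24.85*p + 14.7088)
Denominator: p^4 + 4.3*p^3 + 10.88*p^2 + 24.85*p + 14.7088 = (p + 0.8)(p + 2.9)(p^2 + 0.6*p + 6.34). Poles: -0.3 + 2.5j, -0.3 - 2.5j, -0.8, -2.9. Stable (all poles in LHP)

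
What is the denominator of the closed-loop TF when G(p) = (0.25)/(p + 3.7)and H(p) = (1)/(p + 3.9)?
Characteristic poly = G_den * H_den + G_num * H_num = (p^2 + 7.6*p + 14.43) + (0.25) = p^2 + 7.6*p + 14.68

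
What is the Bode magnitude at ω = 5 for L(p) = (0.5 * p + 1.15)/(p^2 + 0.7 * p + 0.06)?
Substitute p = j*5: L(j5) = -0.0314243 - 0.104651j.
|L(j5)| = sqrt(Re² + Im²) = 0.1093.
20*log₁₀(0.1093) = -19.23 dB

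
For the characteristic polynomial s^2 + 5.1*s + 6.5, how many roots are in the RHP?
s^2 + 5.1*s + 6.5 = (s + 2.5)(s + 2.6). Poles: -2.5, -2.6. RHP poles (Re>0): 0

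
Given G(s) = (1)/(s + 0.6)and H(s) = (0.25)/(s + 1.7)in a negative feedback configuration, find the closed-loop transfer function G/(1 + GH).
Closed-loop T = G/(1+GH).
Numerator: G_num * H_den = s + 1.7.
Denominator: G_den * H_den + G_num * H_num = (s^2 + 2.3*s + 1.02) + (0.25) = s^2 + 2.3*s + 1.27.
T(s) = (s + 1.7)/(s^2 + 2.3*s + 1.27)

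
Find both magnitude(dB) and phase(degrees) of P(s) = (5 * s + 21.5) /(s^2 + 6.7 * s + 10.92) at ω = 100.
Substitute s = j*100: P(j100) = 0.00119958 - 0.0499742j.
|P| = 20*log₁₀(sqrt(Re²+Im²)) = -26.02 dB.
∠P = atan2(Im, Re) = -88.62°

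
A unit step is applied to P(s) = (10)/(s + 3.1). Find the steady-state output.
FVT: lim_{t→∞} y(t) = lim_{s→0} s*Y(s) where Y(s) = P(s)/s.
= lim_{s→0} P(s) = P(0) = num(0)/den(0) = 10/3.1 = 3.226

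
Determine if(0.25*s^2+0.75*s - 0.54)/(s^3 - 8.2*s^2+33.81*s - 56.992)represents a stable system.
Denominator: s^3 - 8.2*s^2 + 33.81*s - 56.992 = (s - 3.2)(s^2 - 5*s + 17.81). Poles: 2.5 + 3.4j, 2.5 - 3.4j, 3.2. All Re(p)<0: No (unstable)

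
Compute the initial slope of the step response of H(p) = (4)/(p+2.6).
IVT: y'(0⁺) = lim_{p→∞} p²·Y(p) = lim_{p→∞} p·H(p).
deg(num) = 0, deg(den) = 1, relative degree = 1, so p·H(p) → (leading num)/(leading den) = 4/1 = 4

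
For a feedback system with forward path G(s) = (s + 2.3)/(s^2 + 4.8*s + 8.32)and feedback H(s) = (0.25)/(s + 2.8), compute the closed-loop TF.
Closed-loop T = G/(1+GH).
Numerator: G_num * H_den = s^2 + 5.1*s + 6.44.
Denominator: G_den * H_den + G_num * H_num = (s^3 + 7.6*s^2 + 21.76*s + 23.296) + (0.25*s + 0.575) = s^3 + 7.6*s^2 + 22.01*s + 23.871.
T(s) = (s^2 + 5.1*s + 6.44)/(s^3 + 7.6*s^2 + 22.01*s + 23.871)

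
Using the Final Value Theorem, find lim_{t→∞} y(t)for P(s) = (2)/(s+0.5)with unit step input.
FVT: lim_{t→∞} y(t) = lim_{s→0} s*Y(s) where Y(s) = P(s)/s.
= lim_{s→0} P(s) = P(0) = num(0)/den(0) = 2/0.5 = 4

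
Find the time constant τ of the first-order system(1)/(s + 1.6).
First-order system: τ = -1/pole. Pole = -1.6. τ = -1/(-1.6) = 0.625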